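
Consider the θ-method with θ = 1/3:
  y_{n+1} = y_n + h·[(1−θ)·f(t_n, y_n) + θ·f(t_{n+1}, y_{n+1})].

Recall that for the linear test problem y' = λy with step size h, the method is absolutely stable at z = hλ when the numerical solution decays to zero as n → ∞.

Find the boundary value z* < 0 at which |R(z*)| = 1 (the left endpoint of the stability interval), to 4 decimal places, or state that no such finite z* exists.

On y'=λy, z=hλ:
  y_{n+1} = y_n + z·[2/3·y_n + 1/3·y_{n+1}] ⇒ (1 − 1/3z)y_{n+1} = (1 + 2/3z)y_n
  so R(z) = (1 + 2/3z)/(1 − 1/3z).

Boundary: |R(x)|=1, x<0.
x=-1.69: |R|=0.0810
R=−1: 1+2/3x = −1+1/3x ⇒ -1/3x=2 ⇒ x=2/(-1/3)=-6.0000
Confirm numerically:
  x=-5.263: |R|=0.91081 <1
  x=-3.809: |R|=0.67822 <1
  x=-2.625: |R|=0.40000 <1
  x=-2.552: |R|=0.37896 <1
  x=-6.499: |R|=1.05253 >1
  x=-6.381: |R|=1.04061 >1
Stable set (-6.0000, 0).

left endpoint -6.0000.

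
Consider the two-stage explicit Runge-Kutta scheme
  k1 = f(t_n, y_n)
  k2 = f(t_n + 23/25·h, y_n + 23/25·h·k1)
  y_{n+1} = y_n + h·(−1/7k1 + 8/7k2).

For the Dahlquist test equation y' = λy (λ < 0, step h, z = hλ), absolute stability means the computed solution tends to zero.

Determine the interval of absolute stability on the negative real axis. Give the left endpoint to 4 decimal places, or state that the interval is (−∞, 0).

Test eqn y'=λy, z=hλ:
  k1=λy_n ⇒ h·k1=z·y_n;  k2=λ(1+23/25z)y_n ⇒ h·k2=z(1+23/25z)y_n
  y_{n+1}/y_n = 1 − 1/7z + 8/7z(1+23/25z) = 1 + z + 184/175z²
  so R(z) = 1 + z + 184/175z².

Solve |R(x)|<1 on ℝ⁻.
x=-1.22: |R|=1.3449
R=1: x+184/175x²=0 ⇒ x=−175/184=-0.9511; min R=1−1/(4·184/175)=0.7622>−1
Confirm numerically:
  x=-0.752: |R|=0.84259 <1
  x=-0.629: |R|=0.78699 <1
  x=-0.481: |R|=0.76226 <1
  x=-1.430: |R|=1.72007 >1
  x=-1.112: |R|=1.18814 >1
  x=-1.070: |R|=1.13378 >1
So |R|<1 on (-0.9511, 0).

z∈(-0.9511,0).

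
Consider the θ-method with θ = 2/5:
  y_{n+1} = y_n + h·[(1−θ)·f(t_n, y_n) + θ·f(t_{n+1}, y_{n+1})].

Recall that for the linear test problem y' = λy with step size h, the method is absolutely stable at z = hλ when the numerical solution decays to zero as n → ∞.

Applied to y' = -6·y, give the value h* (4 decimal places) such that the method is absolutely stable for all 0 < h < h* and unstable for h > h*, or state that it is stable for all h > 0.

On y'=λy, z=hλ:
  y_{n+1} = y_n + z·[3/5·y_n + 2/5·y_{n+1}] ⇒ (1 − 2/5z)y_{n+1} = (1 + 3/5z)y_n
  R(z) = (1 + 3/5z)/(1 − 2/5z).

Solve |R(x)|<1 on ℝ⁻.
x=-0.64: |R|=0.4904
R=−1: 1+3/5x = −1+2/5x ⇒ -1/5x=2 ⇒ x=2/(-1/5)=-10.0000
Confirm numerically:
  x=-8.167: |R|=0.91408 <1
  x=-6.238: |R|=0.78473 <1
  x=-4.446: |R|=0.60020 <1
  x=-10.148: |R|=1.00585 >1
  x=-10.059: |R|=1.00235 >1
Stable set (-10.0000, 0).

(-10.0000,0); λ=-6 ⇒ h* = (10)/6 = 1.6667.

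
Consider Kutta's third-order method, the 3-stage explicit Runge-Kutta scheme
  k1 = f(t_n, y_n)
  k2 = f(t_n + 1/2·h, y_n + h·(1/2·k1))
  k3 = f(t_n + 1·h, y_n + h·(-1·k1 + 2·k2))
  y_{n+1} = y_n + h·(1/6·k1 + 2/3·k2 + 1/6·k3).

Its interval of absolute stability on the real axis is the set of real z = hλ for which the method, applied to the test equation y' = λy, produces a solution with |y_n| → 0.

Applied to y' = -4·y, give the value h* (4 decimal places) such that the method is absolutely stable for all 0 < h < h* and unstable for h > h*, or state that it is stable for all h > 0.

(-2.5127,0); λ=-4 ⇒ h* = 0.6282.

On y'=λy, z=hλ:
  order 3, 3-stage ⇒ R(z)=1+z+z^2/2+z^3/6
  (e.g. R(-0.83)=0.41915, |R|=0.41915)

Find x<0 with |R(x)|<1.
x=-0.83: |R|=0.4192
|R(-1.23)|=0.2163 |R(-1.16)|=0.2527 |R(-0.58)|=0.5557
Bisect:
  x_lo=-3.2445 |R|=2.6736  x_hi=-0.0837 |R|=0.9197
  mid=-1.66414 |R|=0.04756 →hi
  mid=-2.45434 |R|=0.90651 →hi
  mid=-2.84944 |R|=1.64570 →lo
  mid=-2.65189 |R|=1.24387 →lo
  mid=-2.55311 |R|=1.06762 →lo
  mid=-2.50373 |R|=0.98523 →hi
  mid=-2.52842 |R|=1.02596 →lo
  ...
  [-2.51279,-2.51260] ⇒ x*=-2.5127
Interval (-2.5127, 0).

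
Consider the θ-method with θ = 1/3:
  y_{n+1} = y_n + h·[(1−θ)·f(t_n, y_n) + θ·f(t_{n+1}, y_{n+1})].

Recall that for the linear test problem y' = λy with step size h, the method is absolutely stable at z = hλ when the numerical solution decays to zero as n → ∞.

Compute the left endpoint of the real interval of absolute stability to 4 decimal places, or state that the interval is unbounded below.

left endpoint -6.0000.

With y'=λy (z=hλ):
  y_{n+1} = y_n + z·[2/3·y_n + 1/3·y_{n+1}] ⇒ (1 − 1/3z)y_{n+1} = (1 + 2/3z)y_n
  ⇒ R(z) = (1 + 2/3z)/(1 − 1/3z).

Find x<0 with |R(x)|<1.
x=-1.53: |R|=0.0132
R=−1: 1+2/3x = −1+1/3x ⇒ -1/3x=2 ⇒ x=2/(-1/3)=-6.0000
Confirm numerically:
  x=-5.922: |R|=0.99126 <1
  x=-5.546: |R|=0.94688 <1
  x=-5.398: |R|=0.92832 <1
  x=-4.339: |R|=0.77367 <1
  x=-6.564: |R|=1.05897 >1
  x=-6.123: |R|=1.01348 >1
Stable set (-6.0000, 0).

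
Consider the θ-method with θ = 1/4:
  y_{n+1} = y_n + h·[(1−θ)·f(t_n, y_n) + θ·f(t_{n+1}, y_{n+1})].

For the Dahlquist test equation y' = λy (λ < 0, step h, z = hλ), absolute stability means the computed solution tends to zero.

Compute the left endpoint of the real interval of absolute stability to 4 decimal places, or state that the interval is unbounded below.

On y'=λy, z=hλ:
  y_{n+1} = y_n + z·[3/4·y_n + 1/4·y_{n+1}] ⇒ (1 − 1/4z)y_{n+1} = (1 + 3/4z)y_n
  so R(z) = (1 + 3/4z)/(1 − 1/4z).

Need |R(x)|<1, x<0.
x=-0.83: |R|=0.3126
R=−1: 1+3/4x = −1+1/4x ⇒ -1/2x=2 ⇒ x=2/(-1/2)=-4.0000
Confirm numerically:
  x=-3.674: |R|=0.91504 <1
  x=-3.294: |R|=0.80642 <1
  x=-3.074: |R|=0.73820 <1
  x=-2.462: |R|=0.52399 <1
  x=-4.524: |R|=1.12295 >1
  x=-4.471: |R|=1.11120 >1
  x=-4.047: |R|=1.01168 >1
Interval (-4.0000, 0).

z* = -4.0000.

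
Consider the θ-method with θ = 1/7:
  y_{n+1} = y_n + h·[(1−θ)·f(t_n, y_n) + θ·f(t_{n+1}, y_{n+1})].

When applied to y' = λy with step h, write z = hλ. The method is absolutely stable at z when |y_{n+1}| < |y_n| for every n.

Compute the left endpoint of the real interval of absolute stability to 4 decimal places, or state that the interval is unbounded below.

Set f=λy, z=hλ:
  y_{n+1} = y_n + z·[6/7·y_n + 1/7·y_{n+1}] ⇒ (1 − 1/7z)y_{n+1} = (1 + 6/7z)y_n
  Hence R(z) = (1 + 6/7z)/(1 − 1/7z).

Find x<0 with |R(x)|<1.
x=-1.36: |R|=0.1388
R=−1: 1+6/7x = −1+1/7x ⇒ -5/7x=2 ⇒ x=2/(-5/7)=-2.8000
Confirm numerically:
  x=-2.508: |R|=0.84645 <1
  x=-1.847: |R|=0.46140 <1
  x=-1.731: |R|=0.38781 <1
  x=-1.195: |R|=0.02074 <1
  x=-3.220: |R|=1.20548 >1
  x=-2.956: |R|=1.07834 >1
So |R|<1 on (-2.8000, 0).

left endpoint -2.8000.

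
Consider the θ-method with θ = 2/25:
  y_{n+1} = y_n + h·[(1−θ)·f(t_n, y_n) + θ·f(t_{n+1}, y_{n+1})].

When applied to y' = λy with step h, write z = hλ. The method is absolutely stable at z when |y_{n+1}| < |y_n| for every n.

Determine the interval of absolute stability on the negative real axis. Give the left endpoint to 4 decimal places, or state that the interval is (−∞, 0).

On y'=λy, z=hλ:
  y_{n+1} = y_n + z·[23/25·y_n + 2/25·y_{n+1}] ⇒ (1 − 2/25z)y_{n+1} = (1 + 23/25z)y_n
  ⇒ R(z) = (1 + 23/25z)/(1 − 2/25z).

Need |R(x)|<1, x<0.
x=-1.41: |R|=0.2671
R=−1: 1+23/25x = −1+2/25x ⇒ -21/25x=2 ⇒ x=2/(-21/25)=-2.3810
Confirm numerically:
  x=-1.908: |R|=0.65533 <1
  x=-1.294: |R|=0.17261 <1
  x=-1.273: |R|=0.15534 <1
  x=-2.707: |R|=1.22513 >1
  x=-2.599: |R|=1.15163 >1
Interval (-2.3810, 0).

z∈(-2.3810,0).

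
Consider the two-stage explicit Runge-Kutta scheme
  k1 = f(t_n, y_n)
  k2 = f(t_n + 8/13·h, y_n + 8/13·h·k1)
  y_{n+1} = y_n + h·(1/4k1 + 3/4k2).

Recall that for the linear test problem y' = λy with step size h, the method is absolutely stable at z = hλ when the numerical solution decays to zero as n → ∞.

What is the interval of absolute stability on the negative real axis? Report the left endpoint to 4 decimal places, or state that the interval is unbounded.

Set f=λy, z=hλ:
  k1=λy_n ⇒ h·k1=z·y_n;  k2=λ(1+8/13z)y_n ⇒ h·k2=z(1+8/13z)y_n
  y_{n+1}/y_n = 1 + 1/4z + 3/4z(1+8/13z) = 1 + z + 6/13z²
  so R(z) = 1 + z + 6/13z².

Boundary: |R(x)|=1, x<0.
x=-1.06: |R|=0.4586
R=1: x+6/13x²=0 ⇒ x=−13/6=-2.1667; min R=1−1/(4·6/13)=0.4583>−1
Confirm numerically:
  x=-1.496: |R|=0.53693 <1
  x=-1.280: |R|=0.47618 <1
  x=-0.995: |R|=0.46193 <1
  x=-2.749: |R|=1.73885 >1
  x=-2.510: |R|=1.39774 >1
  x=-2.282: |R|=1.12147 >1
Stable set (-2.1667, 0).

z∈(-2.1667,0).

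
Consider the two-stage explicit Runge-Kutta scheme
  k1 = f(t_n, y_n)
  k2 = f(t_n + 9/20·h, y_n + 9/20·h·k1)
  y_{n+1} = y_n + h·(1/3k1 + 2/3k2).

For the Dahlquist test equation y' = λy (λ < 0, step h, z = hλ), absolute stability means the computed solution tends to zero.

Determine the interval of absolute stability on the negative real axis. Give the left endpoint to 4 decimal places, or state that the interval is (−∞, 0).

With y'=λy (z=hλ):
  k1=λy_n ⇒ h·k1=z·y_n;  k2=λ(1+9/20z)y_n ⇒ h·k2=z(1+9/20z)y_n
  y_{n+1}/y_n = 1 + 1/3z + 2/3z(1+9/20z) = 1 + z + 3/10z²
  ⇒ R(z) = 1 + z + 3/10z².

Find x<0 with |R(x)|<1.
x=-1.53: |R|=0.1723
R=1: x+3/10x²=0 ⇒ x=−10/3=-3.3333; min R=1−1/(4·3/10)=0.1667>−1
Confirm numerically:
  x=-2.989: |R|=0.69124 <1
  x=-2.080: |R|=0.21792 <1
  x=-1.871: |R|=0.17919 <1
  x=-3.626: |R|=1.31836 >1
  x=-3.375: |R|=1.04219 >1
Stable set (-3.3333, 0).

z∈(-3.3333,0).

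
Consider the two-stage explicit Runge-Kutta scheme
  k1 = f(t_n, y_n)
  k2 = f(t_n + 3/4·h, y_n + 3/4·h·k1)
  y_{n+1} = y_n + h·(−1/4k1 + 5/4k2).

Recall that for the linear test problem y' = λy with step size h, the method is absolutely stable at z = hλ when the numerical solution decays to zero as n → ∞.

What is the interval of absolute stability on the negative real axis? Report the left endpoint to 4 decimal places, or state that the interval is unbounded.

(-1.0667, 0).

With y'=λy (z=hλ):
  k1=λy_n ⇒ h·k1=z·y_n;  k2=λ(1+3/4z)y_n ⇒ h·k2=z(1+3/4z)y_n
  y_{n+1}/y_n = 1 − 1/4z + 5/4z(1+3/4z) = 1 + z + 15/16z²
  ⇒ R(z) = 1 + z + 15/16z².

Solve |R(x)|<1 on ℝ⁻.
x=-1.23: |R|=1.1883
R=1: x+15/16x²=0 ⇒ x=−16/15=-1.0667; min R=1−1/(4·15/16)=0.7333>−1
Confirm numerically:
  x=-1.003: |R|=0.94013 <1
  x=-0.828: |R|=0.81473 <1
  x=-0.429: |R|=0.74354 <1
  x=-1.574: |R|=1.74863 >1
  x=-1.221: |R|=1.17666 >1
Interval (-1.0667, 0).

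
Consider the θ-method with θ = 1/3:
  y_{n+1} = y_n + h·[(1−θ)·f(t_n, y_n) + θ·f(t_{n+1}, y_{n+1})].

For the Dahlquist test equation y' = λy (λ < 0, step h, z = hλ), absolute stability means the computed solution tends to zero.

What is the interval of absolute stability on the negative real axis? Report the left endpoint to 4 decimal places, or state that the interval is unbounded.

(-6.0000, 0).

On y'=λy, z=hλ:
  y_{n+1} = y_n + z·[2/3·y_n + 1/3·y_{n+1}] ⇒ (1 − 1/3z)y_{n+1} = (1 + 2/3z)y_n
  Hence R(z) = (1 + 2/3z)/(1 − 1/3z).

Boundary: |R(x)|=1, x<0.
x=-0.86: |R|=0.3316
R=−1: 1+2/3x = −1+1/3x ⇒ -1/3x=2 ⇒ x=2/(-1/3)=-6.0000
Confirm numerically:
  x=-5.384: |R|=0.92653 <1
  x=-3.566: |R|=0.62930 <1
  x=-2.819: |R|=0.45334 <1
  x=-2.617: |R|=0.39772 <1
  x=-6.230: |R|=1.02492 >1
  x=-6.203: |R|=1.02206 >1
Stable set (-6.0000, 0).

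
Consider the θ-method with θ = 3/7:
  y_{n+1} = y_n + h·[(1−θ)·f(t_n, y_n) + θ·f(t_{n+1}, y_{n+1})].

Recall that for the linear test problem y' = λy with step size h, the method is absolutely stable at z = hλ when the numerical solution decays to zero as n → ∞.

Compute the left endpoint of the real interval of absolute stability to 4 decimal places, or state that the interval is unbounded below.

Test eqn y'=λy, z=hλ:
  y_{n+1} = y_n + z·[4/7·y_n + 3/7·y_{n+1}] ⇒ (1 − 3/7z)y_{n+1} = (1 + 4/7z)y_n
  so R(z) = (1 + 4/7z)/(1 − 3/7z).

Need |R(x)|<1, x<0.
x=-0.34: |R|=0.7032
R=−1: 1+4/7x = −1+3/7x ⇒ -1/7x=2 ⇒ x=2/(-1/7)=-14.0000
Confirm numerically:
  x=-11.164: |R|=0.92996 <1
  x=-10.524: |R|=0.90988 <1
  x=-6.732: |R|=0.73275 <1
  x=-6.201: |R|=0.69539 <1
  x=-14.517: |R|=1.01023 >1
  x=-14.459: |R|=1.00911 >1
  x=-14.425: |R|=1.00845 >1
Interval (-14.0000, 0).

left endpoint -14.0000.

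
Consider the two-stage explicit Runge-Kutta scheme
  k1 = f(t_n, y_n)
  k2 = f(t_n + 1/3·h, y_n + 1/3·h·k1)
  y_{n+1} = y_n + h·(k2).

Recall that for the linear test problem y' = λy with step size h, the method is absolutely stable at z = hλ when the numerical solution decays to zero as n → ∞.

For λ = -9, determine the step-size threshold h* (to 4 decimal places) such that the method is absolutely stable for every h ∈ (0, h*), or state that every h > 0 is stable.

With y'=λy (z=hλ):
  k1=λy_n ⇒ h·k1=z·y_n;  k2=λ(1+1/3z)y_n ⇒ h·k2=z(1+1/3z)y_n
  y_{n+1}/y_n = 1 + z(1+1/3z) = 1 + z + 1/3z²
  R(z) = 1 + z + 1/3z².

Find x<0 with |R(x)|<1.
x=-1.12: |R|=0.2981
R=1: x+1/3x²=0 ⇒ x=−3=-3.0000; min R=1−1/(4·1/3)=0.2500>−1
Confirm numerically:
  x=-2.474: |R|=0.56623 <1
  x=-2.095: |R|=0.36801 <1
  x=-1.530: |R|=0.25030 <1
  x=-1.317: |R|=0.26116 <1
  x=-3.433: |R|=1.49550 >1
  x=-3.338: |R|=1.37608 >1
  x=-3.067: |R|=1.06850 >1
So |R|<1 on (-3.0000, 0).

(-3.0000,0); λ=-9 ⇒ h* = (3)/9 = 0.3333.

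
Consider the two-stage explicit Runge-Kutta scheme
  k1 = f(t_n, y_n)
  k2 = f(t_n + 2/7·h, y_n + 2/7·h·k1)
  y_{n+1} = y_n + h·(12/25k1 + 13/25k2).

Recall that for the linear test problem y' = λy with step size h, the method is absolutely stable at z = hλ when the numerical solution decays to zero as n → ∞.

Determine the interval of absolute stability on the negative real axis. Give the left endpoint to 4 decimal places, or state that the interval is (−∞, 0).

On y'=λy, z=hλ:
  k1=λy_n ⇒ h·k1=z·y_n;  k2=λ(1+2/7z)y_n ⇒ h·k2=z(1+2/7z)y_n
  y_{n+1}/y_n = 1 + 12/25z + 13/25z(1+2/7z) = 1 + z + 26/175z²
  ⇒ R(z) = 1 + z + 26/175z².

Solve |R(x)|<1 on ℝ⁻.
x=-1.05: |R|=0.1138
R=1: x+26/175x²=0 ⇒ x=−175/26=-6.7308; min R=1−1/(4·26/175)=-0.6827>−1
Confirm numerically:
  x=-6.204: |R|=0.51446 <1
  x=-5.073: |R|=0.24947 <1
  x=-4.137: |R|=0.59423 <1
  x=-4.023: |R|=0.61844 <1
  x=-7.198: |R|=1.49966 >1
  x=-6.836: |R|=1.10688 >1
Interval (-6.7308, 0).

(-6.7308, 0).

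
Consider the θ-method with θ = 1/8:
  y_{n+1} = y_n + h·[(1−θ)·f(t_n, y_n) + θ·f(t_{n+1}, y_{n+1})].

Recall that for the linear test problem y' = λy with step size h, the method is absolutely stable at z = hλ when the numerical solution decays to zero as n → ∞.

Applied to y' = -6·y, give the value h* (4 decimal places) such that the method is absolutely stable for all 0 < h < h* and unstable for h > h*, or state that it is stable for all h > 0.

On y'=λy, z=hλ:
  y_{n+1} = y_n + z·[7/8·y_n + 1/8·y_{n+1}] ⇒ (1 − 1/8z)y_{n+1} = (1 + 7/8z)y_n
  Hence R(z) = (1 + 7/8z)/(1 − 1/8z).

Boundary: |R(x)|=1, x<0.
x=-0.49: |R|=0.5383
R=−1: 1+7/8x = −1+1/8x ⇒ -3/4x=2 ⇒ x=2/(-3/4)=-2.6667
Confirm numerically:
  x=-2.436: |R|=0.86738 <1
  x=-2.121: |R|=0.67651 <1
  x=-1.577: |R|=0.31732 <1
  x=-1.122: |R|=0.01601 <1
  x=-2.792: |R|=1.06968 >1
  x=-2.786: |R|=1.06638 >1
Interval (-2.6667, 0).

(-2.6667,0); λ=-6 ⇒ h* = (8/3)/6 = 0.4444.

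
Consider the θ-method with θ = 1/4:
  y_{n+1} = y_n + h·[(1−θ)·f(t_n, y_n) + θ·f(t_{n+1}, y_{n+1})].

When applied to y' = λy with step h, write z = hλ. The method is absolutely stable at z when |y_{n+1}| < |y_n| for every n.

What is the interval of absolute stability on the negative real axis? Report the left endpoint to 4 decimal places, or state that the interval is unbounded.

(-4.0000, 0).

With y'=λy (z=hλ):
  y_{n+1} = y_n + z·[3/4·y_n + 1/4·y_{n+1}] ⇒ (1 − 1/4z)y_{n+1} = (1 + 3/4z)y_n
  ⇒ R(z) = (1 + 3/4z)/(1 − 1/4z).

Boundary: |R(x)|=1, x<0.
x=-1.47: |R|=0.0750
R=−1: 1+3/4x = −1+1/4x ⇒ -1/2x=2 ⇒ x=2/(-1/2)=-4.0000
Confirm numerically:
  x=-2.920: |R|=0.68786 <1
  x=-2.230: |R|=0.43178 <1
  x=-2.016: |R|=0.34043 <1
  x=-4.595: |R|=1.13845 >1
  x=-4.573: |R|=1.13368 >1
  x=-4.021: |R|=1.00524 >1
Stable set (-4.0000, 0).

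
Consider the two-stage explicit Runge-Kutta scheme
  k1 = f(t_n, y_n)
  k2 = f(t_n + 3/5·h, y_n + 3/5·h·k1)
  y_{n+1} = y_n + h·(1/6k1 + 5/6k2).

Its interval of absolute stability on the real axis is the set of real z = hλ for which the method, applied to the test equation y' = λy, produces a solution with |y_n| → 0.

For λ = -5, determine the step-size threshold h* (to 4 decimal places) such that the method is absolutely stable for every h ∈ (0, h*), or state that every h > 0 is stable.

With y'=λy (z=hλ):
  k1=λy_n ⇒ h·k1=z·y_n;  k2=λ(1+3/5z)y_n ⇒ h·k2=z(1+3/5z)y_n
  y_{n+1}/y_n = 1 + 1/6z + 5/6z(1+3/5z) = 1 + z + 1/2z²
  ⇒ R(z) = 1 + z + 1/2z².

Find x<0 with |R(x)|<1.
x=-0.53: |R|=0.6104
R=1: x+1/2x²=0 ⇒ x=−2=-2.0000; min R=1−1/(4·1/2)=0.5000>−1
Confirm numerically:
  x=-1.881: |R|=0.88808 <1
  x=-1.695: |R|=0.74151 <1
  x=-0.914: |R|=0.50370 <1
  x=-0.801: |R|=0.51980 <1
  x=-2.531: |R|=1.67198 >1
  x=-2.046: |R|=1.04706 >1
So |R|<1 on (-2.0000, 0).

(-2.0000,0); λ=-5 ⇒ h* = (2)/5 = 0.4000.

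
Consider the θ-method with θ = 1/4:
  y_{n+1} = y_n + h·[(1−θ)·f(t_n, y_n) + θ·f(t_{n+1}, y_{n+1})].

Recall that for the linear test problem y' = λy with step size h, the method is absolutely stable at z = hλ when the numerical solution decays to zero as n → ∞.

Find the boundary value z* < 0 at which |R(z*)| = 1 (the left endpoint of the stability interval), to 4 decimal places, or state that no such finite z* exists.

On y'=λy, z=hλ:
  y_{n+1} = y_n + z·[3/4·y_n + 1/4·y_{n+1}] ⇒ (1 − 1/4z)y_{n+1} = (1 + 3/4z)y_n
  R(z) = (1 + 3/4z)/(1 − 1/4z).

Find x<0 with |R(x)|<1.
x=-0.79: |R|=0.3403
R=−1: 1+3/4x = −1+1/4x ⇒ -1/2x=2 ⇒ x=2/(-1/2)=-4.0000
Confirm numerically:
  x=-3.978: |R|=0.99448 <1
  x=-2.460: |R|=0.52322 <1
  x=-2.342: |R|=0.47714 <1
  x=-1.649: |R|=0.16764 <1
  x=-4.310: |R|=1.07461 >1
  x=-4.288: |R|=1.06950 >1
  x=-4.188: |R|=1.04592 >1
So |R|<1 on (-4.0000, 0).

left endpoint -4.0000.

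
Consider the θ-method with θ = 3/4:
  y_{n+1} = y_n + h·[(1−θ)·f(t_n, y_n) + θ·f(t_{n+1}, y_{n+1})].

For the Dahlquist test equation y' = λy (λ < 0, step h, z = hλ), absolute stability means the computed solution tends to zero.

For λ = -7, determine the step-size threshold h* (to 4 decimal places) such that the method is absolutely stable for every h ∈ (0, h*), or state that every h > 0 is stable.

interval (−∞, 0). Any h>0 works for λ=-7.

On y'=λy, z=hλ:
  y_{n+1} = y_n + z·[1/4·y_n + 3/4·y_{n+1}] ⇒ (1 − 3/4z)y_{n+1} = (1 + 1/4z)y_n
  ⇒ R(z) = (1 + 1/4z)/(1 − 3/4z).

Find x<0 with |R(x)|<1.
x=-1.72: |R|=0.2489
x=-2: |R|=0.2000
x=-10: |R|=0.1765
x=-100: |R|=0.3158
θ=3/4≥1/2 ⇒ |1+1/4x|<|1−3/4x| ∀x<0 ⇒ unbounded interval.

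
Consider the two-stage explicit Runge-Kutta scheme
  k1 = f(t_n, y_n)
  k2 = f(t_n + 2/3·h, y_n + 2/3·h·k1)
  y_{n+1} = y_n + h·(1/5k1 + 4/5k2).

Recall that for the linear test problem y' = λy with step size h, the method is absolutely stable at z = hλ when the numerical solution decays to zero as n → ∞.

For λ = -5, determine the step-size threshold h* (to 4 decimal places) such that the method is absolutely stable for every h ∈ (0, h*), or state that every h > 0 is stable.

(-1.8750,0); λ=-5 ⇒ h* = (15/8)/5 = 0.3750.

Set f=λy, z=hλ:
  k1=λy_n ⇒ h·k1=z·y_n;  k2=λ(1+2/3z)y_n ⇒ h·k2=z(1+2/3z)y_n
  y_{n+1}/y_n = 1 + 1/5z + 4/5z(1+2/3z) = 1 + z + 8/15z²
  ⇒ R(z) = 1 + z + 8/15z².

Boundary: |R(x)|=1, x<0.
x=-1.78: |R|=0.9098
R=1: x+8/15x²=0 ⇒ x=−15/8=-1.8750; min R=1−1/(4·8/15)=0.5312>−1
Confirm numerically:
  x=-1.517: |R|=0.71035 <1
  x=-1.137: |R|=0.55248 <1
  x=-0.891: |R|=0.53240 <1
  x=-2.076: |R|=1.22255 >1
  x=-2.027: |R|=1.16432 >1
Stable set (-1.8750, 0).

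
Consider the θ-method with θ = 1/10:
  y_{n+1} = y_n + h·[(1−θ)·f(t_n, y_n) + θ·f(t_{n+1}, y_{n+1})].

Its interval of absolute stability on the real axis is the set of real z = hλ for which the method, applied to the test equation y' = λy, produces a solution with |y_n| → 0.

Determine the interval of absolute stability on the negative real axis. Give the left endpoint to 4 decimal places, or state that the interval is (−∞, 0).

z∈(-2.5000,0).

On y'=λy, z=hλ:
  y_{n+1} = y_n + z·[9/10·y_n + 1/10·y_{n+1}] ⇒ (1 − 1/10z)y_{n+1} = (1 + 9/10z)y_n
  so R(z) = (1 + 9/10z)/(1 − 1/10z).

Need |R(x)|<1, x<0.
x=-0.94: |R|=0.1408
R=−1: 1+9/10x = −1+1/10x ⇒ -4/5x=2 ⇒ x=2/(-4/5)=-2.5000
Confirm numerically:
  x=-1.988: |R|=0.65832 <1
  x=-1.772: |R|=0.50527 <1
  x=-1.447: |R|=0.26409 <1
  x=-1.363: |R|=0.19951 <1
  x=-2.958: |R|=1.28276 >1
  x=-2.881: |R|=1.23663 >1
  x=-2.845: |R|=1.21487 >1
Stable set (-2.5000, 0).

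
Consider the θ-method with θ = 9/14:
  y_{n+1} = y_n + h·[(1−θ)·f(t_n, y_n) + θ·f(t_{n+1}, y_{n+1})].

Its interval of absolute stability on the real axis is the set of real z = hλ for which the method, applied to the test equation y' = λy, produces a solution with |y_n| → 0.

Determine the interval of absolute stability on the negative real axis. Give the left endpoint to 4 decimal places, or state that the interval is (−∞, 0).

On y'=λy, z=hλ:
  y_{n+1} = y_n + z·[5/14·y_n + 9/14·y_{n+1}] ⇒ (1 − 9/14z)y_{n+1} = (1 + 5/14z)y_n
  R(z) = (1 + 5/14z)/(1 − 9/14z).

Need |R(x)|<1, x<0.
x=-0.41: |R|=0.6755
x=-2: |R|=0.1250
x=-10: |R|=0.3462
x=-100: |R|=0.5317
θ=9/14≥1/2 ⇒ |1+5/14x|<|1−9/14x| ∀x<0 ⇒ interval (−∞,0).

interval (−∞, 0).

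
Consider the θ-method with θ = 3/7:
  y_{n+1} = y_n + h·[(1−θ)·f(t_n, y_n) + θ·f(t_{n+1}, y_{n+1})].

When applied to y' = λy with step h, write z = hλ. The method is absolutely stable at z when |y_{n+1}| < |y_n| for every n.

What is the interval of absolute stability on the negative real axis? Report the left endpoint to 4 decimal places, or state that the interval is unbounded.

z∈(-14.0000,0).

Test eqn y'=λy, z=hλ:
  y_{n+1} = y_n + z·[4/7·y_n + 3/7·y_{n+1}] ⇒ (1 − 3/7z)y_{n+1} = (1 + 4/7z)y_n
  ⇒ R(z) = (1 + 4/7z)/(1 − 3/7z).

Find x<0 with |R(x)|<1.
x=-0.63: |R|=0.5039
R=−1: 1+4/7x = −1+3/7x ⇒ -1/7x=2 ⇒ x=2/(-1/7)=-14.0000
Confirm numerically:
  x=-13.760: |R|=0.99503 <1
  x=-9.817: |R|=0.88524 <1
  x=-9.024: |R|=0.85396 <1
  x=-5.699: |R|=0.65552 <1
  x=-14.465: |R|=1.00923 >1
  x=-14.107: |R|=1.00217 >1
  x=-14.026: |R|=1.00053 >1
So |R|<1 on (-14.0000, 0).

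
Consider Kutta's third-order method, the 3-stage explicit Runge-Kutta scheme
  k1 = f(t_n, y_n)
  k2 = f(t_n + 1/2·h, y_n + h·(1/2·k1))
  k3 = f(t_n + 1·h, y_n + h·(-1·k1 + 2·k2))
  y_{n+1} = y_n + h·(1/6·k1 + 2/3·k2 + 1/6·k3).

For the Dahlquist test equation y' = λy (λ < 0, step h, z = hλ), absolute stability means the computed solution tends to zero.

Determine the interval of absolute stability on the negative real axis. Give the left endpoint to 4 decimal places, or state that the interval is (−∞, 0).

(-2.5127, 0).

Test eqn y'=λy, z=hλ:
  order 3, 3-stage ⇒ R(z)=1+z+z^2/2+z^3/6
  (e.g. R(-0.93)=0.36839, |R|=0.36839)

Find x<0 with |R(x)|<1.
x=-0.93: |R|=0.3684
|R(-2.85)|=1.6469 |R(-2)|=0.3333 |R(-1.59)|=0.0041
Bisect:
  x_lo=-3.1259 |R|=2.3310  x_hi=-0.1483 |R|=0.8621
  mid=-1.63712 |R|=0.02833 →hi
  mid=-2.38152 |R|=0.79688 →hi
  mid=-2.75371 |R|=1.44245 →lo
  mid=-2.56761 |R|=1.09252 →lo
  mid=-2.47456 |R|=0.93832 →hi
  mid=-2.52109 |R|=1.01377 →lo
  mid=-2.49783 |R|=0.97564 →hi
  ...
  [-2.51291,-2.51273] ⇒ x*=-2.5127
So |R|<1 on (-2.5127, 0).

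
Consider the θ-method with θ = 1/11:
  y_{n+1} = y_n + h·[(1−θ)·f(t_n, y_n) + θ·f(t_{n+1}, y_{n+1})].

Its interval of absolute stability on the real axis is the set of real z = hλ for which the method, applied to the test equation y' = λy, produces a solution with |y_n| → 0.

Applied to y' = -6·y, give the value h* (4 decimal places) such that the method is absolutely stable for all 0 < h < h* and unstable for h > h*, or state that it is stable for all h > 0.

With y'=λy (z=hλ):
  y_{n+1} = y_n + z·[10/11·y_n + 1/11·y_{n+1}] ⇒ (1 − 1/11z)y_{n+1} = (1 + 10/11z)y_n
  R(z) = (1 + 10/11z)/(1 − 1/11z).

Find x<0 with |R(x)|<1.
x=-0.98: |R|=0.1002
R=−1: 1+10/11x = −1+1/11x ⇒ -9/11x=2 ⇒ x=2/(-9/11)=-2.4444
Confirm numerically:
  x=-1.898: |R|=0.61870 <1
  x=-1.881: |R|=0.60632 <1
  x=-1.811: |R|=0.55499 <1
  x=-2.881: |R|=1.28305 >1
  x=-2.851: |R|=1.26417 >1
  x=-2.580: |R|=1.08984 >1
Stable set (-2.4444, 0).

(-2.4444,0); λ=-6 ⇒ h* = (22/9)/6 = 0.4074.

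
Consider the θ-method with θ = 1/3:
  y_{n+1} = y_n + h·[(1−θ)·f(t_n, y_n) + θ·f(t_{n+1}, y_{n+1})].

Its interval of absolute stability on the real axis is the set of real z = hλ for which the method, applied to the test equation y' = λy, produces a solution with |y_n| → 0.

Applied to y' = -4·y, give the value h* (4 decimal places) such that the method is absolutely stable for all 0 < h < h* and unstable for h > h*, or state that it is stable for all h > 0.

Test eqn y'=λy, z=hλ:
  y_{n+1} = y_n + z·[2/3·y_n + 1/3·y_{n+1}] ⇒ (1 − 1/3z)y_{n+1} = (1 + 2/3z)y_n
  R(z) = (1 + 2/3z)/(1 − 1/3z).

Solve |R(x)|<1 on ℝ⁻.
x=-0.92: |R|=0.2959
R=−1: 1+2/3x = −1+1/3x ⇒ -1/3x=2 ⇒ x=2/(-1/3)=-6.0000
Confirm numerically:
  x=-5.951: |R|=0.99453 <1
  x=-5.934: |R|=0.99261 <1
  x=-5.730: |R|=0.96907 <1
  x=-6.547: |R|=1.05730 >1
  x=-6.484: |R|=1.05103 >1
Interval (-6.0000, 0).

(-6.0000,0); λ=-4 ⇒ h* = (6)/4 = 1.5000.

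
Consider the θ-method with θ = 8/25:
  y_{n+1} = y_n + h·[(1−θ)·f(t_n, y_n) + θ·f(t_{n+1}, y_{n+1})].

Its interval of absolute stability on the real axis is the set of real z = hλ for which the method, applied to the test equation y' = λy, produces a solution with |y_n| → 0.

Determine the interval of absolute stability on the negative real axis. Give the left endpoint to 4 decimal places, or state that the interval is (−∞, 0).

(-5.5556, 0).

Test eqn y'=λy, z=hλ:
  y_{n+1} = y_n + z·[17/25·y_n + 8/25·y_{n+1}] ⇒ (1 − 8/25z)y_{n+1} = (1 + 17/25z)y_n
  R(z) = (1 + 17/25z)/(1 − 8/25z).

Solve |R(x)|<1 on ℝ⁻.
x=-1.09: |R|=0.1919
R=−1: 1+17/25x = −1+8/25x ⇒ -9/25x=2 ⇒ x=2/(-9/25)=-5.5556
Confirm numerically:
  x=-5.370: |R|=0.97543 <1
  x=-3.834: |R|=0.72169 <1
  x=-2.935: |R|=0.51351 <1
  x=-6.148: |R|=1.07188 >1
  x=-6.124: |R|=1.06914 >1
  x=-5.599: |R|=1.00560 >1
Stable set (-5.5556, 0).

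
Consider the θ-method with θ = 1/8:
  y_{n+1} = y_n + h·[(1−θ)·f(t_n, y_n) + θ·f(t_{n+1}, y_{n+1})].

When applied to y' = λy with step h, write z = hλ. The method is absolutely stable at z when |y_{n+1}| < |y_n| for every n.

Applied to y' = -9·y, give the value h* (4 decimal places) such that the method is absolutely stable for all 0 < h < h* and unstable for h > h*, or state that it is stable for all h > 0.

With y'=λy (z=hλ):
  y_{n+1} = y_n + z·[7/8·y_n + 1/8·y_{n+1}] ⇒ (1 − 1/8z)y_{n+1} = (1 + 7/8z)y_n
  ⇒ R(z) = (1 + 7/8z)/(1 − 1/8z).

Need |R(x)|<1, x<0.
x=-0.58: |R|=0.4592
R=−1: 1+7/8x = −1+1/8x ⇒ -3/4x=2 ⇒ x=2/(-3/4)=-2.6667
Confirm numerically:
  x=-2.328: |R|=0.80325 <1
  x=-1.500: |R|=0.26316 <1
  x=-1.387: |R|=0.18206 <1
  x=-1.193: |R|=0.03818 <1
  x=-2.937: |R|=1.14830 >1
  x=-2.840: |R|=1.09594 >1
  x=-2.707: |R|=1.02260 >1
So |R|<1 on (-2.6667, 0).

(-2.6667,0); λ=-9 ⇒ h* = (8/3)/9 = 0.2963.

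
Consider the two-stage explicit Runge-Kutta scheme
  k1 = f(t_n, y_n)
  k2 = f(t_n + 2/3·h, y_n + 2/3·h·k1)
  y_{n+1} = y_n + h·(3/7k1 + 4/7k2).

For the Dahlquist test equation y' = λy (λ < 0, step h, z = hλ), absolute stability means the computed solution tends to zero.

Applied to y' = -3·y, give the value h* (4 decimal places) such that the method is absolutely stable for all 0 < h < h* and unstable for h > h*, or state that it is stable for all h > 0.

With y'=λy (z=hλ):
  k1=λy_n ⇒ h·k1=z·y_n;  k2=λ(1+2/3z)y_n ⇒ h·k2=z(1+2/3z)y_n
  y_{n+1}/y_n = 1 + 3/7z + 4/7z(1+2/3z) = 1 + z + 8/21z²
  Hence R(z) = 1 + z + 8/21z².

Need |R(x)|<1, x<0.
x=-1.1: |R|=0.3610
R=1: x+8/21x²=0 ⇒ x=−21/8=-2.6250; min R=1−1/(4·8/21)=0.3438>−1
Confirm numerically:
  x=-2.166: |R|=0.62126 <1
  x=-1.612: |R|=0.37792 <1
  x=-1.588: |R|=0.37266 <1
  x=-1.551: |R|=0.36542 <1
  x=-3.208: |R|=1.71248 >1
  x=-2.794: |R|=1.17988 >1
Stable set (-2.6250, 0).

(-2.6250,0); λ=-3 ⇒ h* = (21/8)/3 = 0.8750.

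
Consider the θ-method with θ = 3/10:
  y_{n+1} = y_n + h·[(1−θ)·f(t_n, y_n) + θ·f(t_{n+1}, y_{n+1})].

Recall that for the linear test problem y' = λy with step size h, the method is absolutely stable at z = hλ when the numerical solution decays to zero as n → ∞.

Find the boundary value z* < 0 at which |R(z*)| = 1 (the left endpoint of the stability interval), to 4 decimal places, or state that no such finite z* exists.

z* = -5.0000.

On y'=λy, z=hλ:
  y_{n+1} = y_n + z·[7/10·y_n + 3/10·y_{n+1}] ⇒ (1 − 3/10z)y_{n+1} = (1 + 7/10z)y_n
  so R(z) = (1 + 7/10z)/(1 − 3/10z).

Boundary: |R(x)|=1, x<0.
x=-1.36: |R|=0.0341
R=−1: 1+7/10x = −1+3/10x ⇒ -2/5x=2 ⇒ x=2/(-2/5)=-5.0000
Confirm numerically:
  x=-4.270: |R|=0.87199 <1
  x=-4.033: |R|=0.82497 <1
  x=-3.381: |R|=0.67850 <1
  x=-5.544: |R|=1.08171 >1
  x=-5.412: |R|=1.06281 >1
  x=-5.087: |R|=1.01378 >1
Stable set (-5.0000, 0).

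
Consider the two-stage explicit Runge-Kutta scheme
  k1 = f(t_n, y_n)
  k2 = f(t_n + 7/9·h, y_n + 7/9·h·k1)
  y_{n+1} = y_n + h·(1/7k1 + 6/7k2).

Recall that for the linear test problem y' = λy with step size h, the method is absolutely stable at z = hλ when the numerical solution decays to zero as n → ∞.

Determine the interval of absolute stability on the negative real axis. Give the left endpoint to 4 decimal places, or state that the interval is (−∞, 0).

z∈(-1.5000,0).

Set f=λy, z=hλ:
  k1=λy_n ⇒ h·k1=z·y_n;  k2=λ(1+7/9z)y_n ⇒ h·k2=z(1+7/9z)y_n
  y_{n+1}/y_n = 1 + 1/7z + 6/7z(1+7/9z) = 1 + z + 2/3z²
  ⇒ R(z) = 1 + z + 2/3z².

Find x<0 with |R(x)|<1.
x=-0.39: |R|=0.7114
R=1: x+2/3x²=0 ⇒ x=−3/2=-1.5000; min R=1−1/(4·2/3)=0.6250>−1
Confirm numerically:
  x=-1.443: |R|=0.94517 <1
  x=-1.410: |R|=0.91540 <1
  x=-1.108: |R|=0.71044 <1
  x=-0.883: |R|=0.63679 <1
  x=-2.018: |R|=1.69688 >1
  x=-2.008: |R|=1.68004 >1
  x=-1.818: |R|=1.38542 >1
Stable set (-1.5000, 0).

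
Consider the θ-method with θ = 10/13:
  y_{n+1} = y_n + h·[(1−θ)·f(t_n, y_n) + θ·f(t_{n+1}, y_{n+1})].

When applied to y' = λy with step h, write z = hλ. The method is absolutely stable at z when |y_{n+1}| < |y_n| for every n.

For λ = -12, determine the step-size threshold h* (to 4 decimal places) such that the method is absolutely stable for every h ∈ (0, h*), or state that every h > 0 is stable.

unbounded; (−∞, 0). Any h>0 works for λ=-12.

On y'=λy, z=hλ:
  y_{n+1} = y_n + z·[3/13·y_n + 10/13·y_{n+1}] ⇒ (1 − 10/13z)y_{n+1} = (1 + 3/13z)y_n
  R(z) = (1 + 3/13z)/(1 − 10/13z).

Solve |R(x)|<1 on ℝ⁻.
x=-0.52: |R|=0.6286
x=-2: |R|=0.2121
x=-10: |R|=0.1504
x=-100: |R|=0.2833
θ=10/13≥1/2 ⇒ |1+3/13x|<|1−10/13x| ∀x<0 ⇒ interval (−∞,0).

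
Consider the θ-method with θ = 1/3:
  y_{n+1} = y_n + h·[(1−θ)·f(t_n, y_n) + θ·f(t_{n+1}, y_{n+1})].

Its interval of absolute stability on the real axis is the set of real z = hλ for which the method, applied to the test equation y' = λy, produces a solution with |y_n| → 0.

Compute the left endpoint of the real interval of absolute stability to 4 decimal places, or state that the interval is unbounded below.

With y'=λy (z=hλ):
  y_{n+1} = y_n + z·[2/3·y_n + 1/3·y_{n+1}] ⇒ (1 − 1/3z)y_{n+1} = (1 + 2/3z)y_n
  R(z) = (1 + 2/3z)/(1 − 1/3z).

Boundary: |R(x)|=1, x<0.
x=-0.62: |R|=0.4862
R=−1: 1+2/3x = −1+1/3x ⇒ -1/3x=2 ⇒ x=2/(-1/3)=-6.0000
Confirm numerically:
  x=-5.432: |R|=0.93264 <1
  x=-5.006: |R|=0.87584 <1
  x=-4.299: |R|=0.76695 <1
  x=-2.692: |R|=0.41883 <1
  x=-6.281: |R|=1.03028 >1
  x=-6.087: |R|=1.00957 >1
Interval (-6.0000, 0).

z* = -6.0000.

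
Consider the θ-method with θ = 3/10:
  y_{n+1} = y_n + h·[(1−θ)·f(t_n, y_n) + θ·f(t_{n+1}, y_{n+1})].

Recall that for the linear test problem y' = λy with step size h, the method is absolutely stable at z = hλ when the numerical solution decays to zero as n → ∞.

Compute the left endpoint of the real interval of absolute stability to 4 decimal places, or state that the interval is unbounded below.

On y'=λy, z=hλ:
  y_{n+1} = y_n + z·[7/10·y_n + 3/10·y_{n+1}] ⇒ (1 − 3/10z)y_{n+1} = (1 + 7/10z)y_n
  Hence R(z) = (1 + 7/10z)/(1 − 3/10z).

Need |R(x)|<1, x<0.
x=-0.6: |R|=0.4915
R=−1: 1+7/10x = −1+3/10x ⇒ -2/5x=2 ⇒ x=2/(-2/5)=-5.0000
Confirm numerically:
  x=-4.753: |R|=0.95927 <1
  x=-3.585: |R|=0.72729 <1
  x=-3.455: |R|=0.69654 <1
  x=-2.146: |R|=0.30551 <1
  x=-5.289: |R|=1.04469 >1
  x=-5.224: |R|=1.03490 >1
Stable set (-5.0000, 0).

left endpoint -5.0000.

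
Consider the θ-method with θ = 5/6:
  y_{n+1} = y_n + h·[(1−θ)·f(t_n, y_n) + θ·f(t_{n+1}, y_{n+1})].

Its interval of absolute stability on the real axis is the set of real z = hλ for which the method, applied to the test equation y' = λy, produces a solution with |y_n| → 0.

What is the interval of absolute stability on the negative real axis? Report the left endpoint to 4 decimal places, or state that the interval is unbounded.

On y'=λy, z=hλ:
  y_{n+1} = y_n + z·[1/6·y_n + 5/6·y_{n+1}] ⇒ (1 − 5/6z)y_{n+1} = (1 + 1/6z)y_n
  so R(z) = (1 + 1/6z)/(1 − 5/6z).

Boundary: |R(x)|=1, x<0.
x=-1.2: |R|=0.4000
x=-2: |R|=0.2500
x=-10: |R|=0.0714
x=-100: |R|=0.1858
θ=5/6≥1/2 ⇒ |1+1/6x|<|1−5/6x| ∀x<0 ⇒ interval (−∞,0).

(−∞, 0) — no finite endpoint.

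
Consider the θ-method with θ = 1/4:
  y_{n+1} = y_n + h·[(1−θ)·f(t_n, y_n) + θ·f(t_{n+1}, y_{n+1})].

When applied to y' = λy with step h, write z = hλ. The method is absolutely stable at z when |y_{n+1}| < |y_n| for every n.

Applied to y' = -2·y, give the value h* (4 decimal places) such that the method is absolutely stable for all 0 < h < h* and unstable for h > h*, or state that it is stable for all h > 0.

(-4.0000,0); λ=-2 ⇒ h* = (4)/2 = 2.0000.

On y'=λy, z=hλ:
  y_{n+1} = y_n + z·[3/4·y_n + 1/4·y_{n+1}] ⇒ (1 − 1/4z)y_{n+1} = (1 + 3/4z)y_n
  Hence R(z) = (1 + 3/4z)/(1 − 1/4z).

Need |R(x)|<1, x<0.
x=-1.53: |R|=0.1067
R=−1: 1+3/4x = −1+1/4x ⇒ -1/2x=2 ⇒ x=2/(-1/2)=-4.0000
Confirm numerically:
  x=-3.775: |R|=0.94212 <1
  x=-3.716: |R|=0.92639 <1
  x=-3.338: |R|=0.81957 <1
  x=-3.276: |R|=0.80099 <1
  x=-4.532: |R|=1.12471 >1
  x=-4.134: |R|=1.03295 >1
Interval (-4.0000, 0).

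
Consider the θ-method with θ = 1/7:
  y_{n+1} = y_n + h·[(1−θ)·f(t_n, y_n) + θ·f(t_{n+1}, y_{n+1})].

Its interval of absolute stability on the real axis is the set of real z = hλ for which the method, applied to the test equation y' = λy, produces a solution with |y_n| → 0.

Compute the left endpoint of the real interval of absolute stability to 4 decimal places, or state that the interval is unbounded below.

left endpoint -2.8000.

On y'=λy, z=hλ:
  y_{n+1} = y_n + z·[6/7·y_n + 1/7·y_{n+1}] ⇒ (1 − 1/7z)y_{n+1} = (1 + 6/7z)y_n
  Hence R(z) = (1 + 6/7z)/(1 − 1/7z).

Solve |R(x)|<1 on ℝ⁻.
x=-1.46: |R|=0.2080
R=−1: 1+6/7x = −1+1/7x ⇒ -5/7x=2 ⇒ x=2/(-5/7)=-2.8000
Confirm numerically:
  x=-2.212: |R|=0.68085 <1
  x=-2.128: |R|=0.63190 <1
  x=-1.746: |R|=0.39744 <1
  x=-1.293: |R|=0.09140 <1
  x=-3.286: |R|=1.23624 >1
  x=-3.028: |R|=1.11368 >1
Interval (-2.8000, 0).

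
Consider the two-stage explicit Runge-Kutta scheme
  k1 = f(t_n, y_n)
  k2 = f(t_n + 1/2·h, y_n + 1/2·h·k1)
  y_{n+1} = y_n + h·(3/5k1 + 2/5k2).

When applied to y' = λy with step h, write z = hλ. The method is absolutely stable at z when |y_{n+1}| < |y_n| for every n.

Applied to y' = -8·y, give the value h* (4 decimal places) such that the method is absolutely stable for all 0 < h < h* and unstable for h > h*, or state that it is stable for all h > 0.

(-5.0000,0); λ=-8 ⇒ h* = (5)/8 = 0.6250.

Set f=λy, z=hλ:
  k1=λy_n ⇒ h·k1=z·y_n;  k2=λ(1+1/2z)y_n ⇒ h·k2=z(1+1/2z)y_n
  y_{n+1}/y_n = 1 + 3/5z + 2/5z(1+1/2z) = 1 + z + 1/5z²
  Hence R(z) = 1 + z + 1/5z².

Find x<0 with |R(x)|<1.
x=-0.77: |R|=0.3486
R=1: x+1/5x²=0 ⇒ x=−5=-5.0000; min R=1−1/(4·1/5)=-0.2500>−1
Confirm numerically:
  x=-3.582: |R|=0.01586 <1
  x=-3.510: |R|=0.04598 <1
  x=-2.043: |R|=0.20823 <1
  x=-5.549: |R|=1.60928 >1
  x=-5.257: |R|=1.27021 >1
  x=-5.128: |R|=1.13128 >1
Stable set (-5.0000, 0).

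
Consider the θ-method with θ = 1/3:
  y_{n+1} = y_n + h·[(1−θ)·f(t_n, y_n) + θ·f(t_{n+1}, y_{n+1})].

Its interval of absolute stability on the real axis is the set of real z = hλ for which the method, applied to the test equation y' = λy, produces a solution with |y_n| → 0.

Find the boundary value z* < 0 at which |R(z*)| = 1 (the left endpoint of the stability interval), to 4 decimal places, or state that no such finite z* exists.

z* = -6.0000.

With y'=λy (z=hλ):
  y_{n+1} = y_n + z·[2/3·y_n + 1/3·y_{n+1}] ⇒ (1 − 1/3z)y_{n+1} = (1 + 2/3z)y_n
  so R(z) = (1 + 2/3z)/(1 − 1/3z).

Find x<0 with |R(x)|<1.
x=-0.92: |R|=0.2959
R=−1: 1+2/3x = −1+1/3x ⇒ -1/3x=2 ⇒ x=2/(-1/3)=-6.0000
Confirm numerically:
  x=-5.669: |R|=0.96182 <1
  x=-3.368: |R|=0.58668 <1
  x=-2.889: |R|=0.47173 <1
  x=-6.512: |R|=1.05383 >1
  x=-6.031: |R|=1.00343 >1
So |R|<1 on (-6.0000, 0).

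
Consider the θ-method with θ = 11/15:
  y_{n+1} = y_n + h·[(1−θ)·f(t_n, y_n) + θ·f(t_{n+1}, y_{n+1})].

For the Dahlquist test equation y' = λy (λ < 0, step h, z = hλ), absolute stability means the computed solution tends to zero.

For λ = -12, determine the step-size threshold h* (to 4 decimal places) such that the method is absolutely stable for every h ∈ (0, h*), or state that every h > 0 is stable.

On y'=λy, z=hλ:
  y_{n+1} = y_n + z·[4/15·y_n + 11/15·y_{n+1}] ⇒ (1 − 11/15z)y_{n+1} = (1 + 4/15z)y_n
  R(z) = (1 + 4/15z)/(1 − 11/15z).

Find x<0 with |R(x)|<1.
x=-1.22: |R|=0.3561
x=-2: |R|=0.1892
x=-10: |R|=0.2000
x=-100: |R|=0.3453
θ=11/15≥1/2 ⇒ |1+4/15x|<|1−11/15x| ∀x<0 ⇒ stable on all of ℝ⁻.

interval (−∞, 0). Any h>0 works for λ=-12.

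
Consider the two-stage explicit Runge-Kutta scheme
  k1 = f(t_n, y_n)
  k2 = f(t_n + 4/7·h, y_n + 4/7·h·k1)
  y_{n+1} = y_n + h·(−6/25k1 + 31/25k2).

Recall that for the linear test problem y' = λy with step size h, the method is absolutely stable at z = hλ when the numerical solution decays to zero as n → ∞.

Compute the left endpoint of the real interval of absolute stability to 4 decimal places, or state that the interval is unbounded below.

With y'=λy (z=hλ):
  k1=λy_n ⇒ h·k1=z·y_n;  k2=λ(1+4/7z)y_n ⇒ h·k2=z(1+4/7z)y_n
  y_{n+1}/y_n = 1 − 6/25z + 31/25z(1+4/7z) = 1 + z + 124/175z²
  ⇒ R(z) = 1 + z + 124/175z².

Find x<0 with |R(x)|<1.
x=-1.6: |R|=1.2139
R=1: x+124/175x²=0 ⇒ x=−175/124=-1.4113; min R=1−1/(4·124/175)=0.6472>−1
Confirm numerically:
  x=-1.142: |R|=0.78209 <1
  x=-1.104: |R|=0.75962 <1
  x=-0.619: |R|=0.65250 <1
  x=-1.725: |R|=1.38344 >1
  x=-1.666: |R|=1.30068 >1
So |R|<1 on (-1.4113, 0).

z* = -1.4113.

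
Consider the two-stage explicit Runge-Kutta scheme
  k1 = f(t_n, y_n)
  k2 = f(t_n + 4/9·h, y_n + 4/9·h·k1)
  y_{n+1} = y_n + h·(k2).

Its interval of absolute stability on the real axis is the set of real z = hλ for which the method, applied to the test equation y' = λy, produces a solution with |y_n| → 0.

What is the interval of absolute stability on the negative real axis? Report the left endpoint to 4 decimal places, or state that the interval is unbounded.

With y'=λy (z=hλ):
  k1=λy_n ⇒ h·k1=z·y_n;  k2=λ(1+4/9z)y_n ⇒ h·k2=z(1+4/9z)y_n
  y_{n+1}/y_n = 1 + z(1+4/9z) = 1 + z + 4/9z²
  ⇒ R(z) = 1 + z + 4/9z².

Need |R(x)|<1, x<0.
x=-1.76: |R|=0.6167
R=1: x+4/9x²=0 ⇒ x=−9/4=-2.2500; min R=1−1/(4·4/9)=0.4375>−1
Confirm numerically:
  x=-1.968: |R|=0.75334 <1
  x=-1.833: |R|=0.66028 <1
  x=-1.610: |R|=0.54204 <1
  x=-1.114: |R|=0.43755 <1
  x=-2.786: |R|=1.66369 >1
  x=-2.558: |R|=1.35016 >1
  x=-2.335: |R|=1.08821 >1
Stable set (-2.2500, 0).

z∈(-2.2500,0).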